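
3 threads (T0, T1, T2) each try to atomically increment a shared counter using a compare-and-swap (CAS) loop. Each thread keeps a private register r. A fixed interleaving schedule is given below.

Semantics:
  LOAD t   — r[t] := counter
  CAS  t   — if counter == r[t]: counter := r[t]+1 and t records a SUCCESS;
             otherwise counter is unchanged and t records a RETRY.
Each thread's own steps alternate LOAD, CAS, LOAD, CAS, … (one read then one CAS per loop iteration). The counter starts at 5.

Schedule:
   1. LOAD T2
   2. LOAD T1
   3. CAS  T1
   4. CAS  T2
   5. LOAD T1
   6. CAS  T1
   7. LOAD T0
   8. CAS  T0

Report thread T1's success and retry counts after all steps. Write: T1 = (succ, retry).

#1 T2 reads 5
#2 T1 reads 5
#3 T1 CAS(5→6) writes; counter now 6
#4 T2 CAS(5→6) fails; counter now 6
#5 T1 reads 6
#6 T1 CAS(6→7) writes; counter now 7
#7 T0 reads 7
#8 T0 CAS(7→8) writes; counter now 8

T1 = (2, 0)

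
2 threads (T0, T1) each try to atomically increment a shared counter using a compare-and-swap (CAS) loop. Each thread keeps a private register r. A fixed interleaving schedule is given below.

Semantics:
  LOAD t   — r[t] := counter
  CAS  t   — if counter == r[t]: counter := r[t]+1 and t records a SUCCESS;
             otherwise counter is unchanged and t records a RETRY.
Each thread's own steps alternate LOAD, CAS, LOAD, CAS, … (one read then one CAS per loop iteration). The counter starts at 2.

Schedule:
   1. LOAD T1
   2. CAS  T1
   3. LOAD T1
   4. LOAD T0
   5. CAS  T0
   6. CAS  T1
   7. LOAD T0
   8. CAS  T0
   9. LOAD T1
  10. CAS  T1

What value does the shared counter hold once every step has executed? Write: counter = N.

#1 T1 reads 2
#2 T1 CAS(2→3) writes; counter now 3
#3 T1 reads 3
#4 T0 reads 3
#5 T0 CAS(3→4) writes; counter now 4
#6 T1 CAS(3→4) fails; counter now 4
#7 T0 reads 4
#8 T0 CAS(4→5) writes; counter now 5
#9 T1 reads 5
#10 T1 CAS(5→6) writes; counter now 6

counter = 6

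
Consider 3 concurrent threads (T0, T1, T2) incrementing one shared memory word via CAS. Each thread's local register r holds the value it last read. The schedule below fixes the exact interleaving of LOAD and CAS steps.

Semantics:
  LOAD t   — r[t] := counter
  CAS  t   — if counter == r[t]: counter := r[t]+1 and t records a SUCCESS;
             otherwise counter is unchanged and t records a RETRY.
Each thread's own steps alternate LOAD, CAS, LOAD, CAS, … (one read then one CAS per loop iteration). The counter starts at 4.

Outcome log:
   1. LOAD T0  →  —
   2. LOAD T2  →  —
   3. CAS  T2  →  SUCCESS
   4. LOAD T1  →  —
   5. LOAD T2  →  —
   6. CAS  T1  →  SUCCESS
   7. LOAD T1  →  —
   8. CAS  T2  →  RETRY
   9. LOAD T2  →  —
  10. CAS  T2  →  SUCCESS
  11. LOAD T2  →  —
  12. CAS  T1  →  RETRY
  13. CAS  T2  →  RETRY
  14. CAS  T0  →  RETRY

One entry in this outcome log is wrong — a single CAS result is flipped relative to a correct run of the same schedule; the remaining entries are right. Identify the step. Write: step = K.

step = 13

Correct run:
   1) LOAD T0:  M=4  r_T0=4
   2) LOAD T2:  M=4  r_T2=4
   3) CAS  T2:  M=5  r_T2=4 ✓
   4) LOAD T1:  M=5  r_T1=5
   5) LOAD T2:  M=5  r_T2=5
   6) CAS  T1:  M=6  r_T1=5 ✓
   7) LOAD T1:  M=6  r_T1=6
   8) CAS  T2:  M=6  r_T2=5 ✗
   9) LOAD T2:  M=6  r_T2=6
  10) CAS  T2:  M=7  r_T2=6 ✓
  11) LOAD T2:  M=7  r_T2=7
  12) CAS  T1:  M=7  r_T1=6 ✗
  13) CAS  T2:  M=8  r_T2=7 ✓
  14) CAS  T0:  M=8  r_T0=4 ✗
Flip is step 13.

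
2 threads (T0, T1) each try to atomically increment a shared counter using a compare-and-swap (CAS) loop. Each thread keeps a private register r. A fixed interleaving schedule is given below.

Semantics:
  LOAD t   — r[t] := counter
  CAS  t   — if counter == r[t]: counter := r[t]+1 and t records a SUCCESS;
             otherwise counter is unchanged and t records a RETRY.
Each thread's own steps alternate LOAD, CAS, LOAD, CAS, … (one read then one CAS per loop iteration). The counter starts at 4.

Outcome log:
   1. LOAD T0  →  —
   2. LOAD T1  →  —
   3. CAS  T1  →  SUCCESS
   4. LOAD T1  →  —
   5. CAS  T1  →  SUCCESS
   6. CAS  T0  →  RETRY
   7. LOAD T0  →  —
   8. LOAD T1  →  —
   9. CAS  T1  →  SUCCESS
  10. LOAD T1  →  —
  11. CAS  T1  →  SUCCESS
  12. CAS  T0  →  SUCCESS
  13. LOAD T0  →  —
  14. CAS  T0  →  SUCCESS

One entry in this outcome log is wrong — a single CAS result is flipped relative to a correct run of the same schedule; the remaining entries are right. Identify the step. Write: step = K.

Re-executing:
   1) LOAD T0:  M=4  r_T0=4
   2) LOAD T1:  M=4  r_T1=4
   3) CAS  T1:  M=5  r_T1=4 ✓
   4) LOAD T1:  M=5  r_T1=5
   5) CAS  T1:  M=6  r_T1=5 ✓
   6) CAS  T0:  M=6  r_T0=4 ✗
   7) LOAD T0:  M=6  r_T0=6
   8) LOAD T1:  M=6  r_T1=6
   9) CAS  T1:  M=7  r_T1=6 ✓
  10) LOAD T1:  M=7  r_T1=7
  11) CAS  T1:  M=8  r_T1=7 ✓
  12) CAS  T0:  M=8  r_T0=6 ✗
  13) LOAD T0:  M=8  r_T0=8
  14) CAS  T0:  M=9  r_T0=8 ✓
Mismatch at 12.

step = 12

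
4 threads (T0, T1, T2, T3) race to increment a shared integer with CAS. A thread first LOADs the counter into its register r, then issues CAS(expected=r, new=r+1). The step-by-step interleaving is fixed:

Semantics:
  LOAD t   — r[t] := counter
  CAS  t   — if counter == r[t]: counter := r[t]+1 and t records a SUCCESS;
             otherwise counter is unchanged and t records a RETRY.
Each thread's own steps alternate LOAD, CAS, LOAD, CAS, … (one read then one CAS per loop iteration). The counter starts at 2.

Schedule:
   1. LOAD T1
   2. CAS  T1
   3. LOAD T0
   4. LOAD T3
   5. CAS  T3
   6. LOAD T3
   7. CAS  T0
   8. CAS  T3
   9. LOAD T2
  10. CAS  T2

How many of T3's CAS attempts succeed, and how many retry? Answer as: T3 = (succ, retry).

T3 = (2, 0)

   1) LOAD T1:  M=2  r_T1=2
   2) CAS  T1:  M=3  r_T1=2 ✓
   3) LOAD T0:  M=3  r_T0=3
   4) LOAD T3:  M=3  r_T3=3
   5) CAS  T3:  M=4  r_T3=3 ✓
   6) LOAD T3:  M=4  r_T3=4
   7) CAS  T0:  M=4  r_T0=3 ✗
   8) CAS  T3:  M=5  r_T3=4 ✓
   9) LOAD T2:  M=5  r_T2=5
  10) CAS  T2:  M=6  r_T2=5 ✓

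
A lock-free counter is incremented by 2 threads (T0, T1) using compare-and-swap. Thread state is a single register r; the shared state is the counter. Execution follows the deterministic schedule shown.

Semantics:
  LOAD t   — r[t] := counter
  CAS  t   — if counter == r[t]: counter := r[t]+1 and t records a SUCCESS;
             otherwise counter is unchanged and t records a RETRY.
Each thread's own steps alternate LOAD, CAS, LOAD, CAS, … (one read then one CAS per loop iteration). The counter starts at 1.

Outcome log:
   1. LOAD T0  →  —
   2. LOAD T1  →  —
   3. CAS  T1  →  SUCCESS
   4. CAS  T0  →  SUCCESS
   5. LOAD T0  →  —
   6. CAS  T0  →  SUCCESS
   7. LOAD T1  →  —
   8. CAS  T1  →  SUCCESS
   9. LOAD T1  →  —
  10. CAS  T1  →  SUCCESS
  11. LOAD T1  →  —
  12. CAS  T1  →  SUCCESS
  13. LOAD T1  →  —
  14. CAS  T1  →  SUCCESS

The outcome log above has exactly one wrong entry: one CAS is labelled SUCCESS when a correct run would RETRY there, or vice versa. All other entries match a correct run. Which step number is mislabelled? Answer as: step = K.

step = 4

Re-executing:
[1] T0.load  rd  (counter 1, T0.r 1)
[2] T1.load  rd  (counter 1, T1.r 1)
[3] T1.cas  hit  (counter 2, T1.r 1)
[4] T0.cas  miss  (counter 2, T0.r 1)
[5] T0.load  rd  (counter 2, T0.r 2)
[6] T0.cas  hit  (counter 3, T0.r 2)
[7] T1.load  rd  (counter 3, T1.r 3)
[8] T1.cas  hit  (counter 4, T1.r 3)
[9] T1.load  rd  (counter 4, T1.r 4)
[10] T1.cas  hit  (counter 5, T1.r 4)
[11] T1.load  rd  (counter 5, T1.r 5)
[12] T1.cas  hit  (counter 6, T1.r 5)
[13] T1.load  rd  (counter 6, T1.r 6)
[14] T1.cas  hit  (counter 7, T1.r 6)
Log disagrees first at step 4.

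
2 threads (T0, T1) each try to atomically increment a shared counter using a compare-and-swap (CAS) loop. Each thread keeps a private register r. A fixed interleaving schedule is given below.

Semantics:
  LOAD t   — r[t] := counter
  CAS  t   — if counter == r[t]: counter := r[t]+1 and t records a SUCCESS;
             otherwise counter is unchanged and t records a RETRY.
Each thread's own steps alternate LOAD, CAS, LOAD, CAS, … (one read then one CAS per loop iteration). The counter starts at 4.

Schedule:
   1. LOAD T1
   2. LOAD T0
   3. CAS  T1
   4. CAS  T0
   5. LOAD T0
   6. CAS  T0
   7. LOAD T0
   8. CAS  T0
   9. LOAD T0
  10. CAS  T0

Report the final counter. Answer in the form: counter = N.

counter = 8

   1) LOAD T1:  M=4  r_T1=4
   2) LOAD T0:  M=4  r_T0=4
   3) CAS  T1:  M=5  r_T1=4 ✓
   4) CAS  T0:  M=5  r_T0=4 ✗
   5) LOAD T0:  M=5  r_T0=5
   6) CAS  T0:  M=6  r_T0=5 ✓
   7) LOAD T0:  M=6  r_T0=6
   8) CAS  T0:  M=7  r_T0=6 ✓
   9) LOAD T0:  M=7  r_T0=7
  10) CAS  T0:  M=8  r_T0=7 ✓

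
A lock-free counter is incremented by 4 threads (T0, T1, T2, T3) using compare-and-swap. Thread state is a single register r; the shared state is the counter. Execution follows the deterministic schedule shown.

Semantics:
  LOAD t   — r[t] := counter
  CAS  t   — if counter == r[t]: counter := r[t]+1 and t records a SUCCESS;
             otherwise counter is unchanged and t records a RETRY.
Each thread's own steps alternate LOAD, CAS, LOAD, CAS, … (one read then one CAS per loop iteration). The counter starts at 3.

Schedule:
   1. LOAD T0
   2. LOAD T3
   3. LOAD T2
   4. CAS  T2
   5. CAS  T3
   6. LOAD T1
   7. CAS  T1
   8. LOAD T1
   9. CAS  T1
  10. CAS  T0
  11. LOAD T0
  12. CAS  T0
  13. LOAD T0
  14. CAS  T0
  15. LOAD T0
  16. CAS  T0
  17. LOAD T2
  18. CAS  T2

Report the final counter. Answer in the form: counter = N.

counter = 10

#1 T0 reads 3
#2 T3 reads 3
#3 T2 reads 3
#4 T2 CAS(3→4) writes; counter now 4
#5 T3 CAS(3→4) fails; counter now 4
#6 T1 reads 4
#7 T1 CAS(4→5) writes; counter now 5
#8 T1 reads 5
#9 T1 CAS(5→6) writes; counter now 6
#10 T0 CAS(3→4) fails; counter now 6
#11 T0 reads 6
#12 T0 CAS(6→7) writes; counter now 7
#13 T0 reads 7
#14 T0 CAS(7→8) writes; counter now 8
#15 T0 reads 8
#16 T0 CAS(8→9) writes; counter now 9
#17 T2 reads 9
#18 T2 CAS(9→10) writes; counter now 10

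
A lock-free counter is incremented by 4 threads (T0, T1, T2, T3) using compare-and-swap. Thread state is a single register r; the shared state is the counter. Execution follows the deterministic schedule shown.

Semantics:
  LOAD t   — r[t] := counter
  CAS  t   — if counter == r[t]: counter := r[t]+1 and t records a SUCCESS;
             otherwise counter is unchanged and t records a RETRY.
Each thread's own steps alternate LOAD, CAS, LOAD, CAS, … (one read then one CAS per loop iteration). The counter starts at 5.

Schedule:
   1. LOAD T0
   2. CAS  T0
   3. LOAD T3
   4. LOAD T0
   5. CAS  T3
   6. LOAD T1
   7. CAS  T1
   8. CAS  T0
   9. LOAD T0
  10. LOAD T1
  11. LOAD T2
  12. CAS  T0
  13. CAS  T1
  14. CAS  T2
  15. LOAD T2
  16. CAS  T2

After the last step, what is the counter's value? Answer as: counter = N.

counter = 10

1. LOAD T0 → mem=5 r[T0]=5 [LOAD]
2. CAS T0 → mem=6 r[T0]=5 [OK]
3. LOAD T3 → mem=6 r[T3]=6 [LOAD]
4. LOAD T0 → mem=6 r[T0]=6 [LOAD]
5. CAS T3 → mem=7 r[T3]=6 [OK]
6. LOAD T1 → mem=7 r[T1]=7 [LOAD]
7. CAS T1 → mem=8 r[T1]=7 [OK]
8. CAS T0 → mem=8 r[T0]=6 [RETRY]
9. LOAD T0 → mem=8 r[T0]=8 [LOAD]
10. LOAD T1 → mem=8 r[T1]=8 [LOAD]
11. LOAD T2 → mem=8 r[T2]=8 [LOAD]
12. CAS T0 → mem=9 r[T0]=8 [OK]
13. CAS T1 → mem=9 r[T1]=8 [RETRY]
14. CAS T2 → mem=9 r[T2]=8 [RETRY]
15. LOAD T2 → mem=9 r[T2]=9 [LOAD]
16. CAS T2 → mem=10 r[T2]=9 [OK]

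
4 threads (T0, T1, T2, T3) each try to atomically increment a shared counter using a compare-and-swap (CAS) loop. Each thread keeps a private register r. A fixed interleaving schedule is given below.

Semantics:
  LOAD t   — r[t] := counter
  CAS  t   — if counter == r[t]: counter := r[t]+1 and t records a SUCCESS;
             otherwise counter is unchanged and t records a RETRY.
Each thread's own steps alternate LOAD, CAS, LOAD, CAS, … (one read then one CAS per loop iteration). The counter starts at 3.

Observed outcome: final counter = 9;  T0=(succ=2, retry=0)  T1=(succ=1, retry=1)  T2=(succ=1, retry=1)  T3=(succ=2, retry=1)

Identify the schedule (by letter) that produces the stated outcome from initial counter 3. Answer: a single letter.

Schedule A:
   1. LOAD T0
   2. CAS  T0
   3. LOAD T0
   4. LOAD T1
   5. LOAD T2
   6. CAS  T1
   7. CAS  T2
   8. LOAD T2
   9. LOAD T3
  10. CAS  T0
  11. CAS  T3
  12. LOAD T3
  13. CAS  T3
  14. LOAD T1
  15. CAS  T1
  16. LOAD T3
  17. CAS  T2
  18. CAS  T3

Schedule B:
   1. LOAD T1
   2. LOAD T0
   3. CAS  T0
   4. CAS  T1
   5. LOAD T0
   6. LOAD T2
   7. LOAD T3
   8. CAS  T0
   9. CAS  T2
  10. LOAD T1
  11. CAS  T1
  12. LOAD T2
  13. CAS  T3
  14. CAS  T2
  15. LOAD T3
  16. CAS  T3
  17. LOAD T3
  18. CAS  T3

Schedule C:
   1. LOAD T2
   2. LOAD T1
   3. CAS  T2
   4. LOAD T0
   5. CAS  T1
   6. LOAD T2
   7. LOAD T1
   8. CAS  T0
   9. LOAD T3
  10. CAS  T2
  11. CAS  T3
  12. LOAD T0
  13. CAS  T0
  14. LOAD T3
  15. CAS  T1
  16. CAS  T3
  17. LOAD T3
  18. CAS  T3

Tracing schedule B:
1. LOAD T1 → mem=3 r[T1]=3 [LOAD]
2. LOAD T0 → mem=3 r[T0]=3 [LOAD]
3. CAS T0 → mem=4 r[T0]=3 [OK]
4. CAS T1 → mem=4 r[T1]=3 [RETRY]
5. LOAD T0 → mem=4 r[T0]=4 [LOAD]
6. LOAD T2 → mem=4 r[T2]=4 [LOAD]
7. LOAD T3 → mem=4 r[T3]=4 [LOAD]
8. CAS T0 → mem=5 r[T0]=4 [OK]
9. CAS T2 → mem=5 r[T2]=4 [RETRY]
10. LOAD T1 → mem=5 r[T1]=5 [LOAD]
11. CAS T1 → mem=6 r[T1]=5 [OK]
12. LOAD T2 → mem=6 r[T2]=6 [LOAD]
13. CAS T3 → mem=6 r[T3]=4 [RETRY]
14. CAS T2 → mem=7 r[T2]=6 [OK]
15. LOAD T3 → mem=7 r[T3]=7 [LOAD]
16. CAS T3 → mem=8 r[T3]=7 [OK]
17. LOAD T3 → mem=8 r[T3]=8 [LOAD]
18. CAS T3 → mem=9 r[T3]=8 [OK]

B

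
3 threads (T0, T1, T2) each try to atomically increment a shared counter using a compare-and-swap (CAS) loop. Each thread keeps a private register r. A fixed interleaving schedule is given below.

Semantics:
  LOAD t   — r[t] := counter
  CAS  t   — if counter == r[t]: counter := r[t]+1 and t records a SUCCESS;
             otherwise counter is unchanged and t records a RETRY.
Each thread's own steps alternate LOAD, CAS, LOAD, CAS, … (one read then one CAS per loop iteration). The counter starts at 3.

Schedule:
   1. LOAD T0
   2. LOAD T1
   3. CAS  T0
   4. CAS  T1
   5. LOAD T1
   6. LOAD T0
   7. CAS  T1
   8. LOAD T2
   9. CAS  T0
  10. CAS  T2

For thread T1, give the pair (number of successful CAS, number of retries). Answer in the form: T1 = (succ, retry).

T1 = (1, 1)

1. LOAD T0 → mem=3 r[T0]=3 [LOAD]
2. LOAD T1 → mem=3 r[T1]=3 [LOAD]
3. CAS T0 → mem=4 r[T0]=3 [OK]
4. CAS T1 → mem=4 r[T1]=3 [RETRY]
5. LOAD T1 → mem=4 r[T1]=4 [LOAD]
6. LOAD T0 → mem=4 r[T0]=4 [LOAD]
7. CAS T1 → mem=5 r[T1]=4 [OK]
8. LOAD T2 → mem=5 r[T2]=5 [LOAD]
9. CAS T0 → mem=5 r[T0]=4 [RETRY]
10. CAS T2 → mem=6 r[T2]=5 [OK]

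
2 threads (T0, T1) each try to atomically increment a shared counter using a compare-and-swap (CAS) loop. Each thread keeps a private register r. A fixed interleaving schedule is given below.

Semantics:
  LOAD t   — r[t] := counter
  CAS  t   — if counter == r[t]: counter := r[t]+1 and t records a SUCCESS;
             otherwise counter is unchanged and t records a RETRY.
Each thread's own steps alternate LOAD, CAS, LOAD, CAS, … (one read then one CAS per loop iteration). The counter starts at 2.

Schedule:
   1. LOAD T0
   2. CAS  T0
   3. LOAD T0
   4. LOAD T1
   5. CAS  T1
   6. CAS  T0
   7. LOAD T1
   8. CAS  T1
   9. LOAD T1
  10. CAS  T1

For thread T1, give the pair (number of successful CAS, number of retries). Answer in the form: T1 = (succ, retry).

T1 = (3, 0)

1. LOAD T0 → mem=2 r[T0]=2 [LOAD]
2. CAS T0 → mem=3 r[T0]=2 [OK]
3. LOAD T0 → mem=3 r[T0]=3 [LOAD]
4. LOAD T1 → mem=3 r[T1]=3 [LOAD]
5. CAS T1 → mem=4 r[T1]=3 [OK]
6. CAS T0 → mem=4 r[T0]=3 [RETRY]
7. LOAD T1 → mem=4 r[T1]=4 [LOAD]
8. CAS T1 → mem=5 r[T1]=4 [OK]
9. LOAD T1 → mem=5 r[T1]=5 [LOAD]
10. CAS T1 → mem=6 r[T1]=5 [OK]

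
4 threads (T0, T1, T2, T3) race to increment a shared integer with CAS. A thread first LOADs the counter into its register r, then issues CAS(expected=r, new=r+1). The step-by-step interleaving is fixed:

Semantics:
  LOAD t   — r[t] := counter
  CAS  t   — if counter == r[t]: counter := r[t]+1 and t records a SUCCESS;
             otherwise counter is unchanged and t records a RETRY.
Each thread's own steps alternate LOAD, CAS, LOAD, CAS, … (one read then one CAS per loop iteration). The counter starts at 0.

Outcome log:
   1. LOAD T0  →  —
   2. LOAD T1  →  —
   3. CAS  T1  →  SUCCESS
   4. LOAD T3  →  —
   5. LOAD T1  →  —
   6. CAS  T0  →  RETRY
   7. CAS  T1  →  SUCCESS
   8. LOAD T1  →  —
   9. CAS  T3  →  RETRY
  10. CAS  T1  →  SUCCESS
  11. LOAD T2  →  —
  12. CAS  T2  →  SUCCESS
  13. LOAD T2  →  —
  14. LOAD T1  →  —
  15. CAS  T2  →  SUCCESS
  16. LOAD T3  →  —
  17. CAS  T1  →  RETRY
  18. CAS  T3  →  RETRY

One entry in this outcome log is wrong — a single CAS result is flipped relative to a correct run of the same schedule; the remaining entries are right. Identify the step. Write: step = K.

Re-executing:
step 1: T0 LOAD ⇒ load; ctr=0 reg=0
step 2: T1 LOAD ⇒ load; ctr=0 reg=0
step 3: T1 CAS ⇒ ok; ctr=1 reg=0
step 4: T3 LOAD ⇒ load; ctr=1 reg=1
step 5: T1 LOAD ⇒ load; ctr=1 reg=1
step 6: T0 CAS ⇒ retry; ctr=1 reg=0
step 7: T1 CAS ⇒ ok; ctr=2 reg=1
step 8: T1 LOAD ⇒ load; ctr=2 reg=2
step 9: T3 CAS ⇒ retry; ctr=2 reg=1
step 10: T1 CAS ⇒ ok; ctr=3 reg=2
step 11: T2 LOAD ⇒ load; ctr=3 reg=3
step 12: T2 CAS ⇒ ok; ctr=4 reg=3
step 13: T2 LOAD ⇒ load; ctr=4 reg=4
step 14: T1 LOAD ⇒ load; ctr=4 reg=4
step 15: T2 CAS ⇒ ok; ctr=5 reg=4
step 16: T3 LOAD ⇒ load; ctr=5 reg=5
step 17: T1 CAS ⇒ retry; ctr=5 reg=4
step 18: T3 CAS ⇒ ok; ctr=6 reg=5
Flip is step 18.

step = 18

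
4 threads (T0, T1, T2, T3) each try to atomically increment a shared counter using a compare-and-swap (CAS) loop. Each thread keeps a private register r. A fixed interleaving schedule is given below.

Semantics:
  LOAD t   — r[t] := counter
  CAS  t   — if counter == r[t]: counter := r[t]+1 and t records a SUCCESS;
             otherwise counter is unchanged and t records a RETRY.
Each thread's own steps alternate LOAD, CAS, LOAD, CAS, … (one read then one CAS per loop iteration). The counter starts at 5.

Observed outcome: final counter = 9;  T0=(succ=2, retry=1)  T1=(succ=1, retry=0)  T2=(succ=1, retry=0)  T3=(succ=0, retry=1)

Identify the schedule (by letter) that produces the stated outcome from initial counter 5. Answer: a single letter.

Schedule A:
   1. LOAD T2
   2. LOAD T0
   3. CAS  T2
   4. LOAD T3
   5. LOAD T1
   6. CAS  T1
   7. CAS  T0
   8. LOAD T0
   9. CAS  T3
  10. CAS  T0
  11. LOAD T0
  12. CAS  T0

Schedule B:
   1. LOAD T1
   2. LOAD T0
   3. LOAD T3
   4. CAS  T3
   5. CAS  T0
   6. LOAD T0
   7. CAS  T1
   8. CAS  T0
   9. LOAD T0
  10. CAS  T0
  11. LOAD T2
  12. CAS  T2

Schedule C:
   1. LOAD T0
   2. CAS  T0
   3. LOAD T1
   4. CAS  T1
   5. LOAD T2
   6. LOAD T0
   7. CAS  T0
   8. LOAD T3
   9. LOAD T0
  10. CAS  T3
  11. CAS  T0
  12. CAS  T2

Simulating candidate A:
step 1: T2 LOAD ⇒ load; ctr=5 reg=5
step 2: T0 LOAD ⇒ load; ctr=5 reg=5
step 3: T2 CAS ⇒ ok; ctr=6 reg=5
step 4: T3 LOAD ⇒ load; ctr=6 reg=6
step 5: T1 LOAD ⇒ load; ctr=6 reg=6
step 6: T1 CAS ⇒ ok; ctr=7 reg=6
step 7: T0 CAS ⇒ retry; ctr=7 reg=5
step 8: T0 LOAD ⇒ load; ctr=7 reg=7
step 9: T3 CAS ⇒ retry; ctr=7 reg=6
step 10: T0 CAS ⇒ ok; ctr=8 reg=7
step 11: T0 LOAD ⇒ load; ctr=8 reg=8
step 12: T0 CAS ⇒ ok; ctr=9 reg=8

A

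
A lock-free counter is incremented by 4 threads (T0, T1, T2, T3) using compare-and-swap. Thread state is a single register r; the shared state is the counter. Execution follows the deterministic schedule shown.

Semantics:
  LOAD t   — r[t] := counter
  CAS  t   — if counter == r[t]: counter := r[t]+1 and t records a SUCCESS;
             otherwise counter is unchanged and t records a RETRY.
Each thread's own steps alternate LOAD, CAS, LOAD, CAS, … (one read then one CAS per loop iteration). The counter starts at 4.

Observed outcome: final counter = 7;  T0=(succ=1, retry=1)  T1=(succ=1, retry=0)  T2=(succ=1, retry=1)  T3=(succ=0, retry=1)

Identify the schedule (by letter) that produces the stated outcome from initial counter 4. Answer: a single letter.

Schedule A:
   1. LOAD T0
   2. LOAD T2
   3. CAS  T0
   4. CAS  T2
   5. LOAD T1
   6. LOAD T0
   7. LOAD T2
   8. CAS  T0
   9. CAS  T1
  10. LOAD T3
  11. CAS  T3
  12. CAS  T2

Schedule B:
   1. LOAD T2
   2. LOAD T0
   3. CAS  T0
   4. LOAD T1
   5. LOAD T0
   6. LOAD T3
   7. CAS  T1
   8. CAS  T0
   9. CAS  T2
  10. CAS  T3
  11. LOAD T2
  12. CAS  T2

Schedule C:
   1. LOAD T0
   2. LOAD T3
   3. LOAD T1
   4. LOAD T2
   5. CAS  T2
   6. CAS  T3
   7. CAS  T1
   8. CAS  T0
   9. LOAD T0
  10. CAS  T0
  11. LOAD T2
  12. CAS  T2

B

Tracing schedule B:
T2 LOAD — after: cnt=4, r=4 — load
T0 LOAD — after: cnt=4, r=4 — load
T0 CAS — after: cnt=5, r=4 — ok
T1 LOAD — after: cnt=5, r=5 — load
T0 LOAD — after: cnt=5, r=5 — load
T3 LOAD — after: cnt=5, r=5 — load
T1 CAS — after: cnt=6, r=5 — ok
T0 CAS — after: cnt=6, r=5 — retry
T2 CAS — after: cnt=6, r=4 — retry
T3 CAS — after: cnt=6, r=5 — retry
T2 LOAD — after: cnt=6, r=6 — load
T2 CAS — after: cnt=7, r=6 — ok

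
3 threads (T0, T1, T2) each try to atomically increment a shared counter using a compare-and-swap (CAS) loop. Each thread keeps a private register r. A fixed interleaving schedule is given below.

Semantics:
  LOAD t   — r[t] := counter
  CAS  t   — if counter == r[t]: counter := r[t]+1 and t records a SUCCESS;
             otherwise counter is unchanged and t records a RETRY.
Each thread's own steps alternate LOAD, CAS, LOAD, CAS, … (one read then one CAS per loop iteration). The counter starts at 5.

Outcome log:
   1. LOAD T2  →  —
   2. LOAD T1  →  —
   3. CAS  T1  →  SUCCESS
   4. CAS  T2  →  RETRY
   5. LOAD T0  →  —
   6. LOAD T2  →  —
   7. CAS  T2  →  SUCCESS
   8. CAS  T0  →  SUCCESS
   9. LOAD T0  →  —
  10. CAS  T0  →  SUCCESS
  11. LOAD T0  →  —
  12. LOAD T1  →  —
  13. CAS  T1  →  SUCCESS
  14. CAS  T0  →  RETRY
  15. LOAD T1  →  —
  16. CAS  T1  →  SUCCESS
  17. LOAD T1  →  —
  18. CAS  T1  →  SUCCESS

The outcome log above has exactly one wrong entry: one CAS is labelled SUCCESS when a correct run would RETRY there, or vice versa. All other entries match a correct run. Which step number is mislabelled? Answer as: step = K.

Reference trace:
#1 T2 reads 5
#2 T1 reads 5
#3 T1 CAS(5→6) writes; counter now 6
#4 T2 CAS(5→6) fails; counter now 6
#5 T0 reads 6
#6 T2 reads 6
#7 T2 CAS(6→7) writes; counter now 7
#8 T0 CAS(6→7) fails; counter now 7
#9 T0 reads 7
#10 T0 CAS(7→8) writes; counter now 8
#11 T0 reads 8
#12 T1 reads 8
#13 T1 CAS(8→9) writes; counter now 9
#14 T0 CAS(8→9) fails; counter now 9
#15 T1 reads 9
#16 T1 CAS(9→10) writes; counter now 10
#17 T1 reads 10
#18 T1 CAS(10→11) writes; counter now 11
Log disagrees first at step 8.

step = 8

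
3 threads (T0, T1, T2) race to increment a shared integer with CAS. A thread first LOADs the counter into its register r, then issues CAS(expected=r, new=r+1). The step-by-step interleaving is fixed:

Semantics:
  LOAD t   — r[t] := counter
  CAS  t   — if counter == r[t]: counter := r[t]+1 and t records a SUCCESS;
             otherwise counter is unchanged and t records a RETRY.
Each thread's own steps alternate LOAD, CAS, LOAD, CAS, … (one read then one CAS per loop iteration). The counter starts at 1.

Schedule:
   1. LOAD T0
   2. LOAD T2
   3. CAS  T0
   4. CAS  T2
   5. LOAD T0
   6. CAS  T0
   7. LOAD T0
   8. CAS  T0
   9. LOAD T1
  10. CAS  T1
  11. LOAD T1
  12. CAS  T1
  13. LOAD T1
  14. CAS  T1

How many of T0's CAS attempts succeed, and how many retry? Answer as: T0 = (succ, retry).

1. LOAD T0 → mem=1 r[T0]=1 [LOAD]
2. LOAD T2 → mem=1 r[T2]=1 [LOAD]
3. CAS T0 → mem=2 r[T0]=1 [OK]
4. CAS T2 → mem=2 r[T2]=1 [RETRY]
5. LOAD T0 → mem=2 r[T0]=2 [LOAD]
6. CAS T0 → mem=3 r[T0]=2 [OK]
7. LOAD T0 → mem=3 r[T0]=3 [LOAD]
8. CAS T0 → mem=4 r[T0]=3 [OK]
9. LOAD T1 → mem=4 r[T1]=4 [LOAD]
10. CAS T1 → mem=5 r[T1]=4 [OK]
11. LOAD T1 → mem=5 r[T1]=5 [LOAD]
12. CAS T1 → mem=6 r[T1]=5 [OK]
13. LOAD T1 → mem=6 r[T1]=6 [LOAD]
14. CAS T1 → mem=7 r[T1]=6 [OK]

T0 = (3, 0)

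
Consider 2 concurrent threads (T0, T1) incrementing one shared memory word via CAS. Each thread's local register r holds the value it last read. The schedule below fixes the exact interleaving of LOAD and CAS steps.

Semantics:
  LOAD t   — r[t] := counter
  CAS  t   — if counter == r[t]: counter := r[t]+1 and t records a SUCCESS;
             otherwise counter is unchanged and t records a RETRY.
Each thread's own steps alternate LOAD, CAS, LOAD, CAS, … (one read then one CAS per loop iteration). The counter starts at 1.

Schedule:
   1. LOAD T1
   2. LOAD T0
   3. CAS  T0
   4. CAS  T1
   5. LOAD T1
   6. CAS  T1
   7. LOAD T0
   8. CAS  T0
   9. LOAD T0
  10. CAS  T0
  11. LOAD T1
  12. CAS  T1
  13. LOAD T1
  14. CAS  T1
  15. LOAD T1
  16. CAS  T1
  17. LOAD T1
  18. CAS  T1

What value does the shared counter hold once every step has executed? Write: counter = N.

step 1: T1 LOAD ⇒ load; ctr=1 reg=1
step 2: T0 LOAD ⇒ load; ctr=1 reg=1
step 3: T0 CAS ⇒ ok; ctr=2 reg=1
step 4: T1 CAS ⇒ retry; ctr=2 reg=1
step 5: T1 LOAD ⇒ load; ctr=2 reg=2
step 6: T1 CAS ⇒ ok; ctr=3 reg=2
step 7: T0 LOAD ⇒ load; ctr=3 reg=3
step 8: T0 CAS ⇒ ok; ctr=4 reg=3
step 9: T0 LOAD ⇒ load; ctr=4 reg=4
step 10: T0 CAS ⇒ ok; ctr=5 reg=4
step 11: T1 LOAD ⇒ load; ctr=5 reg=5
step 12: T1 CAS ⇒ ok; ctr=6 reg=5
step 13: T1 LOAD ⇒ load; ctr=6 reg=6
step 14: T1 CAS ⇒ ok; ctr=7 reg=6
step 15: T1 LOAD ⇒ load; ctr=7 reg=7
step 16: T1 CAS ⇒ ok; ctr=8 reg=7
step 17: T1 LOAD ⇒ load; ctr=8 reg=8
step 18: T1 CAS ⇒ ok; ctr=9 reg=8

counter = 9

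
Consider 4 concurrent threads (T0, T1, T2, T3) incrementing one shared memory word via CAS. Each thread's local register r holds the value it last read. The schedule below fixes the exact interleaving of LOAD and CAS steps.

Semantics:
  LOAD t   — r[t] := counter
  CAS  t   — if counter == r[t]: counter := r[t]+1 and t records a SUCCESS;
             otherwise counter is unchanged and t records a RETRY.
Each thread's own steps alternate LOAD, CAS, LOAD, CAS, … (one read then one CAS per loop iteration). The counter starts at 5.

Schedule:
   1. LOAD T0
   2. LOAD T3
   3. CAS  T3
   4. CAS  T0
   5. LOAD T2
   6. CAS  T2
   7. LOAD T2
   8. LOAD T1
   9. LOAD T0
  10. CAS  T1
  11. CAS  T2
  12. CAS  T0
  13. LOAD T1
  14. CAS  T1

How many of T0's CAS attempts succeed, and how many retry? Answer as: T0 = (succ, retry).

T0 = (0, 2)

T0 LOAD — after: cnt=5, r=5 — load
T3 LOAD — after: cnt=5, r=5 — load
T3 CAS — after: cnt=6, r=5 — ok
T0 CAS — after: cnt=6, r=5 — retry
T2 LOAD — after: cnt=6, r=6 — load
T2 CAS — after: cnt=7, r=6 — ok
T2 LOAD — after: cnt=7, r=7 — load
T1 LOAD — after: cnt=7, r=7 — load
T0 LOAD — after: cnt=7, r=7 — load
T1 CAS — after: cnt=8, r=7 — ok
T2 CAS — after: cnt=8, r=7 — retry
T0 CAS — after: cnt=8, r=7 — retry
T1 LOAD — after: cnt=8, r=8 — load
T1 CAS — after: cnt=9, r=8 — ok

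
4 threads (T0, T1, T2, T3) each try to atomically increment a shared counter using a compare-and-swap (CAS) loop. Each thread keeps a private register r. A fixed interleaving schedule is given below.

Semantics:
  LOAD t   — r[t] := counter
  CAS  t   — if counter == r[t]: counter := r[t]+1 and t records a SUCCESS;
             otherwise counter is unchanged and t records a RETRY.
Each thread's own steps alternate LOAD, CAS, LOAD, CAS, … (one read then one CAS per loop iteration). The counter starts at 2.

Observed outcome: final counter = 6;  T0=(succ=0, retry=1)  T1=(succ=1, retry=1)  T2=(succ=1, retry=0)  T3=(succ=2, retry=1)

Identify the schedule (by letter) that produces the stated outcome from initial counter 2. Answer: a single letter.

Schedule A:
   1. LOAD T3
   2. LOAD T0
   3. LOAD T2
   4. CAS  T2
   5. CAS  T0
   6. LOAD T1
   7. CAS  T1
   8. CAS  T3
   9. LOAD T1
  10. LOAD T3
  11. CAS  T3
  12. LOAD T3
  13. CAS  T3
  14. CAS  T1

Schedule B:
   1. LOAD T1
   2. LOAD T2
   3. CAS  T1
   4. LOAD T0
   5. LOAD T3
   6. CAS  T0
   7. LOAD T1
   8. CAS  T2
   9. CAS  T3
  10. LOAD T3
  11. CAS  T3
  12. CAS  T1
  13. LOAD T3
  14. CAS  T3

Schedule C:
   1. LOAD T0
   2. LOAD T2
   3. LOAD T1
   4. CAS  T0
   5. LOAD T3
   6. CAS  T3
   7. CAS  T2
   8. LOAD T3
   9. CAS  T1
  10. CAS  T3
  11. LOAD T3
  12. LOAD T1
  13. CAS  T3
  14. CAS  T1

A

Run A:
[1] T3.load  rd  (counter 2, T3.r 2)
[2] T0.load  rd  (counter 2, T0.r 2)
[3] T2.load  rd  (counter 2, T2.r 2)
[4] T2.cas  hit  (counter 3, T2.r 2)
[5] T0.cas  miss  (counter 3, T0.r 2)
[6] T1.load  rd  (counter 3, T1.r 3)
[7] T1.cas  hit  (counter 4, T1.r 3)
[8] T3.cas  miss  (counter 4, T3.r 2)
[9] T1.load  rd  (counter 4, T1.r 4)
[10] T3.load  rd  (counter 4, T3.r 4)
[11] T3.cas  hit  (counter 5, T3.r 4)
[12] T3.load  rd  (counter 5, T3.r 5)
[13] T3.cas  hit  (counter 6, T3.r 5)
[14] T1.cas  miss  (counter 6, T1.r 4)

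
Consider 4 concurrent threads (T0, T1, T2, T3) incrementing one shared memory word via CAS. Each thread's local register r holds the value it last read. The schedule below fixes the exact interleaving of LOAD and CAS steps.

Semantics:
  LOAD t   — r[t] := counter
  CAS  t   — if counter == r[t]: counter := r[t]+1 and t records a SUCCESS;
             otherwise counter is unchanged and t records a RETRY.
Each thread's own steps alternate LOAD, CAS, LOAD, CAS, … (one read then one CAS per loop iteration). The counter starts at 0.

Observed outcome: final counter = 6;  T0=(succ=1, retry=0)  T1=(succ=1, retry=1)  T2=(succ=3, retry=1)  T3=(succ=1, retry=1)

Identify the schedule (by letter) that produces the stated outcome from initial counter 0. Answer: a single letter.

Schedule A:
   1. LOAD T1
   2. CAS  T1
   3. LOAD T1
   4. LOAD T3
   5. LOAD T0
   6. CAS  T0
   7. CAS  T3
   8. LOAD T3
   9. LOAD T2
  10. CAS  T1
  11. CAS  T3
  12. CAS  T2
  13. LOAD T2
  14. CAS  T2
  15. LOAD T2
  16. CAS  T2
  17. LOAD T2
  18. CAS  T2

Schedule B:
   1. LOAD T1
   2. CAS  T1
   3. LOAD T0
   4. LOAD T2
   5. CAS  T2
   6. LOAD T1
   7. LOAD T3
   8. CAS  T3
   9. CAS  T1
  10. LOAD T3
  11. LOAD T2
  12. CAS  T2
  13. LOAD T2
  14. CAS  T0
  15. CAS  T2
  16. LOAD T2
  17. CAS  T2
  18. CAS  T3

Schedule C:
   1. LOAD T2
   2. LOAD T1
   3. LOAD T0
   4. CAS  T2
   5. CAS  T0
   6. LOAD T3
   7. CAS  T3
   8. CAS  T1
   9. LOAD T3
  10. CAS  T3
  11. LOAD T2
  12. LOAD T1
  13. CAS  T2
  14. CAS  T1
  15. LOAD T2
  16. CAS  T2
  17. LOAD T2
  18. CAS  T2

A

Simulating candidate A:
#1 T1 reads 0
#2 T1 CAS(0→1) writes; counter now 1
#3 T1 reads 1
#4 T3 reads 1
#5 T0 reads 1
#6 T0 CAS(1→2) writes; counter now 2
#7 T3 CAS(1→2) fails; counter now 2
#8 T3 reads 2
#9 T2 reads 2
#10 T1 CAS(1→2) fails; counter now 2
#11 T3 CAS(2→3) writes; counter now 3
#12 T2 CAS(2→3) fails; counter now 3
#13 T2 reads 3
#14 T2 CAS(3→4) writes; counter now 4
#15 T2 reads 4
#16 T2 CAS(4→5) writes; counter now 5
#17 T2 reads 5
#18 T2 CAS(5→6) writes; counter now 6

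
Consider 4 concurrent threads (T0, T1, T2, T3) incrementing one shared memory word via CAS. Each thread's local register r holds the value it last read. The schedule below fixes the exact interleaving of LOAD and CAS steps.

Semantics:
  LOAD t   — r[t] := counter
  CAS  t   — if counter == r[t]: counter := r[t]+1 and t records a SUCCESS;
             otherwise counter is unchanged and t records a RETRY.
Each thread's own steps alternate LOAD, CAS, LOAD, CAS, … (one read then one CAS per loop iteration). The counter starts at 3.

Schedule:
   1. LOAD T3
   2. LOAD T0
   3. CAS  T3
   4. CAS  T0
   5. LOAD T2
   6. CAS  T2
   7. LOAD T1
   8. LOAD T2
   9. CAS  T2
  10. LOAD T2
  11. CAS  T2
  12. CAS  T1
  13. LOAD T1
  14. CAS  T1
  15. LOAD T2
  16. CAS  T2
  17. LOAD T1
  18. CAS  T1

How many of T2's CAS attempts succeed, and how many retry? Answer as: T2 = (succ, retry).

step 1: T3 LOAD ⇒ load; ctr=3 reg=3
step 2: T0 LOAD ⇒ load; ctr=3 reg=3
step 3: T3 CAS ⇒ ok; ctr=4 reg=3
step 4: T0 CAS ⇒ retry; ctr=4 reg=3
step 5: T2 LOAD ⇒ load; ctr=4 reg=4
step 6: T2 CAS ⇒ ok; ctr=5 reg=4
step 7: T1 LOAD ⇒ load; ctr=5 reg=5
step 8: T2 LOAD ⇒ load; ctr=5 reg=5
step 9: T2 CAS ⇒ ok; ctr=6 reg=5
step 10: T2 LOAD ⇒ load; ctr=6 reg=6
step 11: T2 CAS ⇒ ok; ctr=7 reg=6
step 12: T1 CAS ⇒ retry; ctr=7 reg=5
step 13: T1 LOAD ⇒ load; ctr=7 reg=7
step 14: T1 CAS ⇒ ok; ctr=8 reg=7
step 15: T2 LOAD ⇒ load; ctr=8 reg=8
step 16: T2 CAS ⇒ ok; ctr=9 reg=8
step 17: T1 LOAD ⇒ load; ctr=9 reg=9
step 18: T1 CAS ⇒ ok; ctr=10 reg=9

T2 = (4, 0)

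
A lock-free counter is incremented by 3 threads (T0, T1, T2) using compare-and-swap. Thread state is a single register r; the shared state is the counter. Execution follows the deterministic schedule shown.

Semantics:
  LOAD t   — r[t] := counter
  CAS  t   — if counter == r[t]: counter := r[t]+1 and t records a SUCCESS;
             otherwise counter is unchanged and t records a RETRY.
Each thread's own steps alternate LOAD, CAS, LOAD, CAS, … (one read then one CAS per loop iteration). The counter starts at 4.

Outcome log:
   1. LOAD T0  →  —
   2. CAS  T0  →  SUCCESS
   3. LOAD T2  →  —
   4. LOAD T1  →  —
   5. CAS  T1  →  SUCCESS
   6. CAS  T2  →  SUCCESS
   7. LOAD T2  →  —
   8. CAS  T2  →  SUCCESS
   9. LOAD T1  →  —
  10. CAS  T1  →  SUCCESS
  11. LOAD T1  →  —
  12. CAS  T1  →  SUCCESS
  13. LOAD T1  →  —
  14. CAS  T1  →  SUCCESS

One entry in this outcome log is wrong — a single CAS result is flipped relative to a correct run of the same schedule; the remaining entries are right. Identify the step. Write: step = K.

step = 6

Reference trace:
#1 T0 reads 4
#2 T0 CAS(4→5) writes; counter now 5
#3 T2 reads 5
#4 T1 reads 5
#5 T1 CAS(5→6) writes; counter now 6
#6 T2 CAS(5→6) fails; counter now 6
#7 T2 reads 6
#8 T2 CAS(6→7) writes; counter now 7
#9 T1 reads 7
#10 T1 CAS(7→8) writes; counter now 8
#11 T1 reads 8
#12 T1 CAS(8→9) writes; counter now 9
#13 T1 reads 9
#14 T1 CAS(9→10) writes; counter now 10
Log disagrees first at step 6.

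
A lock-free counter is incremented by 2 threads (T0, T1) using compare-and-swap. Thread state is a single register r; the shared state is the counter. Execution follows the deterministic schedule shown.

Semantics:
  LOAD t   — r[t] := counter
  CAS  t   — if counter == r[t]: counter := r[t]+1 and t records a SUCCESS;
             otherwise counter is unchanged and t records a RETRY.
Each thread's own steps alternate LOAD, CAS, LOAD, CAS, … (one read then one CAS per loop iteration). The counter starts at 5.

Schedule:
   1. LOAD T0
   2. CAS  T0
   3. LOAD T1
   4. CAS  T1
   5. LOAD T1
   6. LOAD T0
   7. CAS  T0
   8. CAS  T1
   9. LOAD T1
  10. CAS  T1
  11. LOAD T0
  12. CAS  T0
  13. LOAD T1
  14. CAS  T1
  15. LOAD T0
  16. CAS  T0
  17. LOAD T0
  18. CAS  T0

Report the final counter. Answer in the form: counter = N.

   1) LOAD T0:  M=5  r_T0=5
   2) CAS  T0:  M=6  r_T0=5 ✓
   3) LOAD T1:  M=6  r_T1=6
   4) CAS  T1:  M=7  r_T1=6 ✓
   5) LOAD T1:  M=7  r_T1=7
   6) LOAD T0:  M=7  r_T0=7
   7) CAS  T0:  M=8  r_T0=7 ✓
   8) CAS  T1:  M=8  r_T1=7 ✗
   9) LOAD T1:  M=8  r_T1=8
  10) CAS  T1:  M=9  r_T1=8 ✓
  11) LOAD T0:  M=9  r_T0=9
  12) CAS  T0:  M=10  r_T0=9 ✓
  13) LOAD T1:  M=10  r_T1=10
  14) CAS  T1:  M=11  r_T1=10 ✓
  15) LOAD T0:  M=11  r_T0=11
  16) CAS  T0:  M=12  r_T0=11 ✓
  17) LOAD T0:  M=12  r_T0=12
  18) CAS  T0:  M=13  r_T0=12 ✓

counter = 13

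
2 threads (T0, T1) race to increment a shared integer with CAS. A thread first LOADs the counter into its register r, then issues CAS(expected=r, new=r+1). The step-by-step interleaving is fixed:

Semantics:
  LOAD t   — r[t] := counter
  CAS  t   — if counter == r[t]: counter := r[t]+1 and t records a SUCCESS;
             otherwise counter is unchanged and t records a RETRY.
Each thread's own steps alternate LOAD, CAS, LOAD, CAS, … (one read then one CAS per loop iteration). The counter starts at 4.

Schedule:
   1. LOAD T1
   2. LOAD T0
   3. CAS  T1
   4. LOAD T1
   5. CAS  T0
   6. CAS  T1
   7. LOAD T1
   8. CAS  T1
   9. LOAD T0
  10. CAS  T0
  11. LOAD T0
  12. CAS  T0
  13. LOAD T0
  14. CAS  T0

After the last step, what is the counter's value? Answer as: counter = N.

#1 T1 reads 4
#2 T0 reads 4
#3 T1 CAS(4→5) writes; counter now 5
#4 T1 reads 5
#5 T0 CAS(4→5) fails; counter now 5
#6 T1 CAS(5→6) writes; counter now 6
#7 T1 reads 6
#8 T1 CAS(6→7) writes; counter now 7
#9 T0 reads 7
#10 T0 CAS(7→8) writes; counter now 8
#11 T0 reads 8
#12 T0 CAS(8→9) writes; counter now 9
#13 T0 reads 9
#14 T0 CAS(9→10) writes; counter now 10

counter = 10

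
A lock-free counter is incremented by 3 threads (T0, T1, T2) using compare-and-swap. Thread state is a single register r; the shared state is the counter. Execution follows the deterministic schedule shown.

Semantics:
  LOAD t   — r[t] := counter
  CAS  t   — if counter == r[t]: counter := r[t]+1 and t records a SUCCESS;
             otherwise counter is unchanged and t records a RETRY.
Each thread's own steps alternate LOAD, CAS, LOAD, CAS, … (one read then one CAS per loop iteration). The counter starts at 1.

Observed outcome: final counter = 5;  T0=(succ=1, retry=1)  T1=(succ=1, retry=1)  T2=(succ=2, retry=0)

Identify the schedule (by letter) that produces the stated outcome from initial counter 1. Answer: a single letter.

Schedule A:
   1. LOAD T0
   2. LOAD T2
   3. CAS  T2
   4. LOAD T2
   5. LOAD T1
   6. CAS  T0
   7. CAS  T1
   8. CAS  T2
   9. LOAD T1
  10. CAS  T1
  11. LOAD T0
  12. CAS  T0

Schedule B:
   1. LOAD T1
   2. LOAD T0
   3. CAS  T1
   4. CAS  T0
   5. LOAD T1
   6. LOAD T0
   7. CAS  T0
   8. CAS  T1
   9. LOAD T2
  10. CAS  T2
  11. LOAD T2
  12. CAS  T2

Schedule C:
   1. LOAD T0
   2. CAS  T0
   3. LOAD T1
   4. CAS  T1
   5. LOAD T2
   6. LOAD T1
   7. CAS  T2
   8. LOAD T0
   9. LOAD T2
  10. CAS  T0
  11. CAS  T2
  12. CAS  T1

B

Tracing schedule B:
   1) LOAD T1:  M=1  r_T1=1
   2) LOAD T0:  M=1  r_T0=1
   3) CAS  T1:  M=2  r_T1=1 ✓
   4) CAS  T0:  M=2  r_T0=1 ✗
   5) LOAD T1:  M=2  r_T1=2
   6) LOAD T0:  M=2  r_T0=2
   7) CAS  T0:  M=3  r_T0=2 ✓
   8) CAS  T1:  M=3  r_T1=2 ✗
   9) LOAD T2:  M=3  r_T2=3
  10) CAS  T2:  M=4  r_T2=3 ✓
  11) LOAD T2:  M=4  r_T2=4
  12) CAS  T2:  M=5  r_T2=4 ✓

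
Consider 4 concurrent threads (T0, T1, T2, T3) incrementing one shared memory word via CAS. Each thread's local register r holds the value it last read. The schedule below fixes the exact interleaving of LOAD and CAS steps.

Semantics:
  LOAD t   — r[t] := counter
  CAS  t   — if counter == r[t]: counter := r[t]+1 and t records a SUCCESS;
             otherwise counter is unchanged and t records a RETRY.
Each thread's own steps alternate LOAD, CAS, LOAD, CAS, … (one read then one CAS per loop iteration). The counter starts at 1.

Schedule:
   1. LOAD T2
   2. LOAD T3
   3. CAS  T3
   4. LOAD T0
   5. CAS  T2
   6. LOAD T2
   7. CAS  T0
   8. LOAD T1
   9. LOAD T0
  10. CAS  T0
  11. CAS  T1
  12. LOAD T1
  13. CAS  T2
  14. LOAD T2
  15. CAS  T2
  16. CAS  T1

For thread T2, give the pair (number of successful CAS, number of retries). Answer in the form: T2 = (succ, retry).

step 1: T2 LOAD ⇒ load; ctr=1 reg=1
step 2: T3 LOAD ⇒ load; ctr=1 reg=1
step 3: T3 CAS ⇒ ok; ctr=2 reg=1
step 4: T0 LOAD ⇒ load; ctr=2 reg=2
step 5: T2 CAS ⇒ retry; ctr=2 reg=1
step 6: T2 LOAD ⇒ load; ctr=2 reg=2
step 7: T0 CAS ⇒ ok; ctr=3 reg=2
step 8: T1 LOAD ⇒ load; ctr=3 reg=3
step 9: T0 LOAD ⇒ load; ctr=3 reg=3
step 10: T0 CAS ⇒ ok; ctr=4 reg=3
step 11: T1 CAS ⇒ retry; ctr=4 reg=3
step 12: T1 LOAD ⇒ load; ctr=4 reg=4
step 13: T2 CAS ⇒ retry; ctr=4 reg=2
step 14: T2 LOAD ⇒ load; ctr=4 reg=4
step 15: T2 CAS ⇒ ok; ctr=5 reg=4
step 16: T1 CAS ⇒ retry; ctr=5 reg=4

T2 = (1, 2)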